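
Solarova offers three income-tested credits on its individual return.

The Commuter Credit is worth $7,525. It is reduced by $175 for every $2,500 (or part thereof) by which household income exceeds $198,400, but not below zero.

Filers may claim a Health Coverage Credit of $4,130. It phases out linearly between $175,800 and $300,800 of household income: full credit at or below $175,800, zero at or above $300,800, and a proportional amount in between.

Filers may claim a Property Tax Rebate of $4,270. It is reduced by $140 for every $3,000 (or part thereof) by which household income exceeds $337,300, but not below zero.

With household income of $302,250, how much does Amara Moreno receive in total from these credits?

$4,445

Commuter Credit: income exceeds $198,400 by $103,850, which is 42 full-or-partial $2,500 increments; reduction = 42 × $175 = $7,350, leaving $175.
Health Coverage Credit: $302,250 is at or above $300,800, so the credit is $0.
Property Tax Rebate: $302,250 is at or below the $337,300 threshold, so the full $4,270 applies.
Total: $175 + $0 + $4,270 = $4,445.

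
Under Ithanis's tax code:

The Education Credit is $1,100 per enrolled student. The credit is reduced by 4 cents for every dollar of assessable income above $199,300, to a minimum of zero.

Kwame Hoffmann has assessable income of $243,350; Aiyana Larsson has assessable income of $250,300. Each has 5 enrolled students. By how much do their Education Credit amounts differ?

$278

Kwame ($243,350): Education Credit: base = 5 × $1,100 = $5,500. 4% of the $44,050 excess over $199,300 is $1,762; credit = $5,500 − $1,762 = $3,738.
Aiyana ($250,300): Education Credit: base = 5 × $1,100 = $5,500. 4% of the $51,000 excess over $199,300 is $2,040; credit = $5,500 − $2,040 = $3,460.
Difference: |$3,738 − $3,460| = $278.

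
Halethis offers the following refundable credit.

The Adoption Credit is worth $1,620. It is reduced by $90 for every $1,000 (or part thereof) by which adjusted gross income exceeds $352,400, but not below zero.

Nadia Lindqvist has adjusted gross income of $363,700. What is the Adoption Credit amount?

$540

Adoption Credit: income exceeds $352,400 by $11,300, which is 12 full-or-partial $1,000 increments; reduction = 12 × $90 = $1,080, leaving $540.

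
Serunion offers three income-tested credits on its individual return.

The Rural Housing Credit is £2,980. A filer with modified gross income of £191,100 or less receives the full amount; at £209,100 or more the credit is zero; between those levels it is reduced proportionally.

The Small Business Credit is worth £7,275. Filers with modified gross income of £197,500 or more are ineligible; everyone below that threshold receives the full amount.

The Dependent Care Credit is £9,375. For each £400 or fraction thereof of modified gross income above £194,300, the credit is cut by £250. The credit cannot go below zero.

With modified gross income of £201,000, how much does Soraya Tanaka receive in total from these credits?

Rural Housing Credit: £201,000 is £9,900 into a £18,000 phase-out range, leaving 8,100/18,000 of the credit: £2,980 × 8,100/18,000 = £1,341.
Small Business Credit: £201,000 meets or exceeds the £197,500 cutoff, so the credit is £0.
Dependent Care Credit: income exceeds £194,300 by £6,700, which is 17 full-or-partial £400 increments; reduction = 17 × £250 = £4,250, leaving £5,125.
Total: £1,341 + £0 + £5,125 = £6,466.

£6,466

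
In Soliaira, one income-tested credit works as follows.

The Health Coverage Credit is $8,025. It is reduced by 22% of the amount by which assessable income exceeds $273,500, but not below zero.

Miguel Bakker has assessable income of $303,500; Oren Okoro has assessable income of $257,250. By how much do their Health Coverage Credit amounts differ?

$6,600

Miguel ($303,500): Health Coverage Credit: 22% of the $30,000 excess over $273,500 is $6,600; credit = $8,025 − $6,600 = $1,425.
Oren ($257,250): Health Coverage Credit: $257,250 is at or below the $273,500 threshold, so the full $8,025 applies.
Difference: |$1,425 − $8,025| = $6,600.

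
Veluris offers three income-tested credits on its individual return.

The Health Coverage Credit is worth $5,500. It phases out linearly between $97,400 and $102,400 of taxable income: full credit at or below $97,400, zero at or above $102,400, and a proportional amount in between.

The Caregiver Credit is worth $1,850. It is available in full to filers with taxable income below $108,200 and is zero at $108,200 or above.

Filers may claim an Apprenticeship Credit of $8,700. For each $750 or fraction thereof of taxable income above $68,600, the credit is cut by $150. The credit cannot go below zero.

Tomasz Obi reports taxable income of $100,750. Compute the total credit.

$5,915

Health Coverage Credit: $100,750 is $3,350 into a $5,000 phase-out range, leaving 1,650/5,000 of the credit: $5,500 × 1,650/5,000 = $1,815.
Caregiver Credit: $100,750 is below the $108,200 cutoff, so the full $1,850 applies.
Apprenticeship Credit: income exceeds $68,600 by $32,150, which is 43 full-or-partial $750 increments; reduction = 43 × $150 = $6,450, leaving $2,250.
Total: $1,815 + $1,850 + $2,250 = $5,915.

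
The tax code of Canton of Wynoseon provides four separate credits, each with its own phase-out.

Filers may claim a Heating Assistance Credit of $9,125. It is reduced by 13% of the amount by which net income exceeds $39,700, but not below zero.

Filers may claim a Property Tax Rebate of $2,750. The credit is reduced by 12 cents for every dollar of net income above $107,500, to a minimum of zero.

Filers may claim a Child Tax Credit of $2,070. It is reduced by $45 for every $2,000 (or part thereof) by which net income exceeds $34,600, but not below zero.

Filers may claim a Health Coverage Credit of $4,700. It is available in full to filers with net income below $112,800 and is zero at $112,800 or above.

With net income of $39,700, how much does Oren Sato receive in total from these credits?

$18,510

Heating Assistance Credit: $39,700 is at or below the $39,700 threshold, so the full $9,125 applies.
Property Tax Rebate: $39,700 is at or below the $107,500 threshold, so the full $2,750 applies.
Child Tax Credit: income exceeds $34,600 by $5,100, which is 3 full-or-partial $2,000 increments; reduction = 3 × $45 = $135, leaving $1,935.
Health Coverage Credit: $39,700 is below the $112,800 cutoff, so the full $4,700 applies.
Total: $9,125 + $2,750 + $1,935 + $4,700 = $18,510.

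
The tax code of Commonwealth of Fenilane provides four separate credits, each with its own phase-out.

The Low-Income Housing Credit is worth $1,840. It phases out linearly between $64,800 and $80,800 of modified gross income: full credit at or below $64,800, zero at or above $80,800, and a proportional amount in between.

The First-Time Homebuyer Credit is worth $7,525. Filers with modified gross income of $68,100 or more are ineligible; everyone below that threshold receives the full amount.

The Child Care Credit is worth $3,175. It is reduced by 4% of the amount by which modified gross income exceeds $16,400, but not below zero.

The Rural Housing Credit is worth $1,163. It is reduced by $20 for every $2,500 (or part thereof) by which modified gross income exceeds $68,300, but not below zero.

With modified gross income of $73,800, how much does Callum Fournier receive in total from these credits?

Low-Income Housing Credit: $73,800 is $9,000 into a $16,000 phase-out range, leaving 7,000/16,000 of the credit: $1,840 × 7,000/16,000 = $805.
First-Time Homebuyer Credit: $73,800 meets or exceeds the $68,100 cutoff, so the credit is $0.
Child Care Credit: 4% of the $57,400 excess over $16,400 is $2,296; credit = $3,175 − $2,296 = $879.
Rural Housing Credit: income exceeds $68,300 by $5,500, which is 3 full-or-partial $2,500 increments; reduction = 3 × $20 = $60, leaving $1,103.
Total: $805 + $0 + $879 + $1,103 = $2,787.

$2,787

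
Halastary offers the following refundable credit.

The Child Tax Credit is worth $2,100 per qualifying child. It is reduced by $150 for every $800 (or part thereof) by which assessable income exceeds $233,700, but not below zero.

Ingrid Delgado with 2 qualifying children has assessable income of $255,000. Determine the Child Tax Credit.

Child Tax Credit: base = 2 × $2,100 = $4,200. income exceeds $233,700 by $21,300, which is 27 full-or-partial $800 increments; reduction = 27 × $150 = $4,050, leaving $150.

$150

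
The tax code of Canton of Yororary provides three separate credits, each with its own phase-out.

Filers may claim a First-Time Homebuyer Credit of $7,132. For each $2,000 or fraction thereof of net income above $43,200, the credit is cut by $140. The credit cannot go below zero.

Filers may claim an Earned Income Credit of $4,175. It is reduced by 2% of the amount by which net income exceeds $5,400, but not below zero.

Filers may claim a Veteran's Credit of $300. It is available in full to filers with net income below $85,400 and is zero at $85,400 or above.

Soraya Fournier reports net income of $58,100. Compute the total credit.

First-Time Homebuyer Credit: income exceeds $43,200 by $14,900, which is 8 full-or-partial $2,000 increments; reduction = 8 × $140 = $1,120, leaving $6,012.
Earned Income Credit: 2% of the $52,700 excess over $5,400 is $1,054; credit = $4,175 − $1,054 = $3,121.
Veteran's Credit: $58,100 is below the $85,400 cutoff, so the full $300 applies.
Total: $6,012 + $3,121 + $300 = $9,433.

$9,433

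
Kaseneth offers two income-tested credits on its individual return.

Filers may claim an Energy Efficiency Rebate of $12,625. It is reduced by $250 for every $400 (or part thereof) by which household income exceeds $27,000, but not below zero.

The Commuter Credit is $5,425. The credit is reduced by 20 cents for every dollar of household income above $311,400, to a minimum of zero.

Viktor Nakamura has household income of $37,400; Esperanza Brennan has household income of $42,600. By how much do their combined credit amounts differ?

$3,250

Viktor ($37,400): Energy Efficiency Rebate: income exceeds $27,000 by $10,400, which is 26 full-or-partial $400 increments; reduction = 26 × $250 = $6,500, leaving $6,125. Commuter Credit: $37,400 is at or below the $311,400 threshold, so the full $5,425 applies. total $6,125 + $5,425 = $11,550
Esperanza ($42,600): Energy Efficiency Rebate: income exceeds $27,000 by $15,600, which is 39 full-or-partial $400 increments; reduction = 39 × $250 = $9,750, leaving $2,875. Commuter Credit: $42,600 is at or below the $311,400 threshold, so the full $5,425 applies. total $2,875 + $5,425 = $8,300
Difference: |$11,550 − $8,300| = $3,250.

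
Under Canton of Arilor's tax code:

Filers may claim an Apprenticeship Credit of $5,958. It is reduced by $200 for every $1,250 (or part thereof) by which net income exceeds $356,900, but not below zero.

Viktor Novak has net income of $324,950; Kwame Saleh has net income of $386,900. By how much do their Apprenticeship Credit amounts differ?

Viktor ($324,950): Apprenticeship Credit: $324,950 is at or below the $356,900 threshold, so the full $5,958 applies.
Kwame ($386,900): Apprenticeship Credit: income exceeds $356,900 by $30,000, which is 24 full-or-partial $1,250 increments; reduction = 24 × $200 = $4,800, leaving $1,158.
Difference: |$5,958 − $1,158| = $4,800.

$4,800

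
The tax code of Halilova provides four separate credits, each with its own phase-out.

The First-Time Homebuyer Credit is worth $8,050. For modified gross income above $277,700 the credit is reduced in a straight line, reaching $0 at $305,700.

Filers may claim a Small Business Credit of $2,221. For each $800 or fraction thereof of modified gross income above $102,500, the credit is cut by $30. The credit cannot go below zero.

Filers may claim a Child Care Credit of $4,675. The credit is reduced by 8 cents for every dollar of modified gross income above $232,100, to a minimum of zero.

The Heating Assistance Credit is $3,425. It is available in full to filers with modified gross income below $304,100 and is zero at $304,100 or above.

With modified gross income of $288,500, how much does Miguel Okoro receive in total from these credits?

First-Time Homebuyer Credit: $288,500 is $10,800 into a $28,000 phase-out range, leaving 17,200/28,000 of the credit: $8,050 × 17,200/28,000 = $4,945.
Small Business Credit: income exceeds $102,500 by $186,000 → 233 increments × $30 = $6,990 ≥ base, so the credit is $0.
Child Care Credit: 8% of the $56,400 excess over $232,100 is $4,512; credit = $4,675 − $4,512 = $163.
Heating Assistance Credit: $288,500 is below the $304,100 cutoff, so the full $3,425 applies.
Total: $4,945 + $0 + $163 + $3,425 = $8,533.

$8,533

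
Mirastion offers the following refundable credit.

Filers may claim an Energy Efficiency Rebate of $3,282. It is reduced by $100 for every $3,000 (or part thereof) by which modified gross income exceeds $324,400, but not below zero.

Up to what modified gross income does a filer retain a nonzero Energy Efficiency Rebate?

$420,400

After 32 increments the reduction is 32 × $100 = $3,200, leaving $82; one more increment wipes it out. Increment 32 ends at excess 32 × $3,000 = $96,000, so the highest qualifying income is $324,400 + $96,000 = $420,400.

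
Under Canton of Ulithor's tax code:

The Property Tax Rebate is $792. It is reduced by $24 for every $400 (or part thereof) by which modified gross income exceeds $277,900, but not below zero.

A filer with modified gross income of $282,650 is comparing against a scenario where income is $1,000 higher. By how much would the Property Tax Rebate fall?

At $282,650 — income exceeds $277,900 by $4,750, which is 12 full-or-partial $400 increments; reduction = 12 × $24 = $288, leaving $504.
At $283,650 — income exceeds $277,900 by $5,750, which is 15 full-or-partial $400 increments; reduction = 15 × $24 = $360, leaving $432.
Lost: $504 − $432 = $72.

$72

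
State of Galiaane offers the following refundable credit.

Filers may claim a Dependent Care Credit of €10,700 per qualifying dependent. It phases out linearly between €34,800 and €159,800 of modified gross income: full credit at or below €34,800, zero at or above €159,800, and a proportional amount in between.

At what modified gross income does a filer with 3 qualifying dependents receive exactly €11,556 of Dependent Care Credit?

Full credit = 3 × €10,700 = €32,100.
€11,556 is 11,556/32,100 of the full €32,100, so 20,544/32,100 of the €125,000 range has been used: income = €34,800 + €125,000 × 20,544/32,100 = €114,800.

€114,800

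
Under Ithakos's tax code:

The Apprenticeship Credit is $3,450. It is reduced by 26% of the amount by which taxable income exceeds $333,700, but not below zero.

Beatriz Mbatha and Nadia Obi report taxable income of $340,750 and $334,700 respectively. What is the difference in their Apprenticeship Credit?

$1,573

Beatriz ($340,750): Apprenticeship Credit: 26% of the $7,050 excess over $333,700 is $1,833; credit = $3,450 − $1,833 = $1,617.
Nadia ($334,700): Apprenticeship Credit: 26% of the $1,000 excess over $333,700 is $260; credit = $3,450 − $260 = $3,190.
Difference: |$1,617 − $3,190| = $1,573.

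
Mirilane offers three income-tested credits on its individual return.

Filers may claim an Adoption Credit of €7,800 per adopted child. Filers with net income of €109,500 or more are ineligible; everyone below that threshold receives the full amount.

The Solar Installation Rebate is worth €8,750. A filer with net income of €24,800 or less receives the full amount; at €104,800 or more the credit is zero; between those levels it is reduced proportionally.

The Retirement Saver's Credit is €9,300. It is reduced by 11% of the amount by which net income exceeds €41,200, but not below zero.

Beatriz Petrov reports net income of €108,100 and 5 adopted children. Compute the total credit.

Adoption Credit: base = 5 × €7,800 = €39,000. €108,100 is below the €109,500 cutoff, so the full €39,000 applies.
Solar Installation Rebate: €108,100 is at or above €104,800, so the credit is €0.
Retirement Saver's Credit: 11% of the €66,900 excess over €41,200 is €7,359; credit = €9,300 − €7,359 = €1,941.
Total: €39,000 + €0 + €1,941 = €40,941.

€40,941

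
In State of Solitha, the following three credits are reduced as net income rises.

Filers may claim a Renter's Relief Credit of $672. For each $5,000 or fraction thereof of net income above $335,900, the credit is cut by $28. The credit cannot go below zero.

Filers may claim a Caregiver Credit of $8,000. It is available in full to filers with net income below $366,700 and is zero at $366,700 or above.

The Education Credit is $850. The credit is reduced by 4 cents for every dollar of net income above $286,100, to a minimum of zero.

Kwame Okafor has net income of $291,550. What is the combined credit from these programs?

$9,304

Renter's Relief Credit: $291,550 is at or below the $335,900 threshold, so the full $672 applies.
Caregiver Credit: $291,550 is below the $366,700 cutoff, so the full $8,000 applies.
Education Credit: 4% of the $5,450 excess over $286,100 is $218; credit = $850 − $218 = $632.
Total: $672 + $8,000 + $632 = $9,304.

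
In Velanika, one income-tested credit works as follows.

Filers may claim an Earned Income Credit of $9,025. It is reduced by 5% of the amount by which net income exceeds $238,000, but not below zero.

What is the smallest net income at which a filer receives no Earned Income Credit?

The credit falls by 5% of each dollar above $238,000, so it reaches zero when the excess is $9,025 / 5% = $180,500: income = $238,000 + $180,500 = $418,500.

$418,500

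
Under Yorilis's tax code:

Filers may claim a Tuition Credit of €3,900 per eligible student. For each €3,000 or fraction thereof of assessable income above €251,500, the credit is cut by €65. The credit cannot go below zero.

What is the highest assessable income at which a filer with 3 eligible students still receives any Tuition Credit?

€788,500

Full credit = 3 × €3,900 = €11,700.
After 179 increments the reduction is 179 × €65 = €11,635, leaving €65; one more increment wipes it out. Increment 179 ends at excess 179 × €3,000 = €537,000, so the highest qualifying income is €251,500 + €537,000 = €788,500.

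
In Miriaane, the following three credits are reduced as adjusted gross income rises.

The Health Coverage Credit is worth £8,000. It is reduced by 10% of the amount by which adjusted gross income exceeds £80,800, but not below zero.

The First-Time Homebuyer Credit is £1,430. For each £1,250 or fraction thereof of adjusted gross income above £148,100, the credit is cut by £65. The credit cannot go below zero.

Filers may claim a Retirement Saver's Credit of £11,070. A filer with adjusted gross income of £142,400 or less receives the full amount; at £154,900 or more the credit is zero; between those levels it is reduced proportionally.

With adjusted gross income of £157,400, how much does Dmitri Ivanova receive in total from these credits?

£1,250

Health Coverage Credit: 10% of the £76,600 excess over £80,800 is £7,660; credit = £8,000 − £7,660 = £340.
First-Time Homebuyer Credit: income exceeds £148,100 by £9,300, which is 8 full-or-partial £1,250 increments; reduction = 8 × £65 = £520, leaving £910.
Retirement Saver's Credit: £157,400 is at or above £154,900, so the credit is £0.
Total: £340 + £910 + £0 = £1,250.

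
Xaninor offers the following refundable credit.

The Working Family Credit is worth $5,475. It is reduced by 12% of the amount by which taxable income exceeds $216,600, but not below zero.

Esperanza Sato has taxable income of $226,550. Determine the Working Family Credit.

$4,281

Working Family Credit: 12% of the $9,950 excess over $216,600 is $1,194; credit = $5,475 − $1,194 = $4,281.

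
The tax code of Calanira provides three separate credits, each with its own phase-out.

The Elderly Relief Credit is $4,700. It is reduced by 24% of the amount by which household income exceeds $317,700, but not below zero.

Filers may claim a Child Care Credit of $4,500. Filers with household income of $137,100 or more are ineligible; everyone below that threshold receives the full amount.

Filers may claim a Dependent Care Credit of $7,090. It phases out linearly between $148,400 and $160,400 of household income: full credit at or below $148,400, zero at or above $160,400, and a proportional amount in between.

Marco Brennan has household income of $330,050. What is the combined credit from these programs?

Elderly Relief Credit: 24% of the $12,350 excess over $317,700 is $2,964; credit = $4,700 − $2,964 = $1,736.
Child Care Credit: $330,050 meets or exceeds the $137,100 cutoff, so the credit is $0.
Dependent Care Credit: $330,050 is at or above $160,400, so the credit is $0.
Total: $1,736 + $0 + $0 = $1,736.

$1,736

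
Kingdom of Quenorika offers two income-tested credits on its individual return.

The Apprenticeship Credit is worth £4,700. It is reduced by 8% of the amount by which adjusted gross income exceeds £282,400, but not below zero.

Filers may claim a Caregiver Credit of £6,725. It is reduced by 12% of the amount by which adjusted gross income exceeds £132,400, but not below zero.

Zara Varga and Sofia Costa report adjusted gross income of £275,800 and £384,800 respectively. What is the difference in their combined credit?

Zara (£275,800): Apprenticeship Credit: £275,800 is at or below the £282,400 threshold, so the full £4,700 applies. Caregiver Credit: 12% of the £143,400 excess over £132,400 is £17,208 ≥ base, so the credit is £0. total £4,700 + £0 = £4,700
Sofia (£384,800): Apprenticeship Credit: 8% of the £102,400 excess over £282,400 is £8,192 ≥ base, so the credit is £0. Caregiver Credit: 12% of the £252,400 excess over £132,400 is £30,288 ≥ base, so the credit is £0. total £0 + £0 = £0
Difference: |£4,700 − £0| = £4,700.

£4,700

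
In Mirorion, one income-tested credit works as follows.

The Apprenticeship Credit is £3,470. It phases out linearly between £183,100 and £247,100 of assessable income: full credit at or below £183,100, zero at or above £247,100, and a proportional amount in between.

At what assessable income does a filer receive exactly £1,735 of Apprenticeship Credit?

£215,100

£1,735 is 1,735/3,470 of the full £3,470, so 1,735/3,470 of the £64,000 range has been used: income = £183,100 + £64,000 × 1,735/3,470 = £215,100.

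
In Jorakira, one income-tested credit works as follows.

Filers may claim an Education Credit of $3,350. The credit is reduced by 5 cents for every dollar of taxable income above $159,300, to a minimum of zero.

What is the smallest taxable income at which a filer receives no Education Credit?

$226,300

The credit falls by 5% of each dollar above $159,300, so it reaches zero when the excess is $3,350 / 5% = $67,000: income = $159,300 + $67,000 = $226,300.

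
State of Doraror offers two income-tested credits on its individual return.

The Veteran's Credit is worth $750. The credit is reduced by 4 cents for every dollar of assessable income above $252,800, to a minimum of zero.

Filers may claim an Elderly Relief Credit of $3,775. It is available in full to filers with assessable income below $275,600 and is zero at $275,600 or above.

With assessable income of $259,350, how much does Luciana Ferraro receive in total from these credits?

$4,263

Veteran's Credit: 4% of the $6,550 excess over $252,800 is $262; credit = $750 − $262 = $488.
Elderly Relief Credit: $259,350 is below the $275,600 cutoff, so the full $3,775 applies.
Total: $488 + $3,775 = $4,263.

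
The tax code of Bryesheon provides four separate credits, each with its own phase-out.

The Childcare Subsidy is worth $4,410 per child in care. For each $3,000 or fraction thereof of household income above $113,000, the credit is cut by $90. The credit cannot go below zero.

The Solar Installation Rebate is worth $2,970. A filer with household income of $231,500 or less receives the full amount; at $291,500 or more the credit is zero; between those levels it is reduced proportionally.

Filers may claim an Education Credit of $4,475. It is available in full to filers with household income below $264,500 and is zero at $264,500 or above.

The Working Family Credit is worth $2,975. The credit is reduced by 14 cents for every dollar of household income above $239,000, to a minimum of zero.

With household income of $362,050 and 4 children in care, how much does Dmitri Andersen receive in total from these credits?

$10,080

Childcare Subsidy: base = 4 × $4,410 = $17,640. income exceeds $113,000 by $249,050, which is 84 full-or-partial $3,000 increments; reduction = 84 × $90 = $7,560, leaving $10,080.
Solar Installation Rebate: $362,050 is at or above $291,500, so the credit is $0.
Education Credit: $362,050 meets or exceeds the $264,500 cutoff, so the credit is $0.
Working Family Credit: 14% of the $123,050 excess over $239,000 is $17,227 ≥ base, so the credit is $0.
Total: $10,080 + $0 + $0 + $0 = $10,080.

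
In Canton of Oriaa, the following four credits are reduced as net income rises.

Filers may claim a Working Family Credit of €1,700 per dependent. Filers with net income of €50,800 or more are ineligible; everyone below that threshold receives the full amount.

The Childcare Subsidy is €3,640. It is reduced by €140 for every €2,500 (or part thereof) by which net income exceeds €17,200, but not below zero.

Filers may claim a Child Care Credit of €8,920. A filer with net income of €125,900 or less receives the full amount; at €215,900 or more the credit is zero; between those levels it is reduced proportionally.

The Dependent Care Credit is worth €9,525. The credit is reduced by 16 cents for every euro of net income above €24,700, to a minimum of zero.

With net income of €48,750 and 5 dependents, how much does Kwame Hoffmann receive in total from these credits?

Working Family Credit: base = 5 × €1,700 = €8,500. €48,750 is below the €50,800 cutoff, so the full €8,500 applies.
Childcare Subsidy: income exceeds €17,200 by €31,550, which is 13 full-or-partial €2,500 increments; reduction = 13 × €140 = €1,820, leaving €1,820.
Child Care Credit: €48,750 is at or below the €125,900 threshold, so the full €8,920 applies.
Dependent Care Credit: 16% of the €24,050 excess over €24,700 is €3,848; credit = €9,525 − €3,848 = €5,677.
Total: €8,500 + €1,820 + €8,920 + €5,677 = €24,917.

€24,917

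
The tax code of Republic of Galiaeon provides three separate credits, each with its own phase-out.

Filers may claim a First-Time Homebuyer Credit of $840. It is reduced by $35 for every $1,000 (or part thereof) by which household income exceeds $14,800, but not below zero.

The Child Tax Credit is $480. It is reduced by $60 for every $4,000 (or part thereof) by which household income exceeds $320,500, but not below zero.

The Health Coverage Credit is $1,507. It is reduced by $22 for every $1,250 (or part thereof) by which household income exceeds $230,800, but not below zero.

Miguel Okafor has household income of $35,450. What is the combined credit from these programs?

$2,092

First-Time Homebuyer Credit: income exceeds $14,800 by $20,650, which is 21 full-or-partial $1,000 increments; reduction = 21 × $35 = $735, leaving $105.
Child Tax Credit: $35,450 is at or below the $320,500 threshold, so the full $480 applies.
Health Coverage Credit: $35,450 is at or below the $230,800 threshold, so the full $1,507 applies.
Total: $105 + $480 + $1,507 = $2,092.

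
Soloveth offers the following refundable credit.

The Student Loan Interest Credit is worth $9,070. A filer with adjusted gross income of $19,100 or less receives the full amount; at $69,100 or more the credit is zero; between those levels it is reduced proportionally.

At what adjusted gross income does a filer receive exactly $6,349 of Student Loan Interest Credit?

$34,100

$6,349 is 6,349/9,070 of the full $9,070, so 2,721/9,070 of the $50,000 range has been used: income = $19,100 + $50,000 × 2,721/9,070 = $34,100.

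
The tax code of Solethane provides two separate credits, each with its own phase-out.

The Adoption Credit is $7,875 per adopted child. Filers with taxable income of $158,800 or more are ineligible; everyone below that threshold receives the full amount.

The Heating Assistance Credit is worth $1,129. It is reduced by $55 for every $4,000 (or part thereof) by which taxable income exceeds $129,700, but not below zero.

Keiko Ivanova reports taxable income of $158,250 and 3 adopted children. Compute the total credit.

Adoption Credit: base = 3 × $7,875 = $23,625. $158,250 is below the $158,800 cutoff, so the full $23,625 applies.
Heating Assistance Credit: income exceeds $129,700 by $28,550, which is 8 full-or-partial $4,000 increments; reduction = 8 × $55 = $440, leaving $689.
Total: $23,625 + $689 = $24,314.

$24,314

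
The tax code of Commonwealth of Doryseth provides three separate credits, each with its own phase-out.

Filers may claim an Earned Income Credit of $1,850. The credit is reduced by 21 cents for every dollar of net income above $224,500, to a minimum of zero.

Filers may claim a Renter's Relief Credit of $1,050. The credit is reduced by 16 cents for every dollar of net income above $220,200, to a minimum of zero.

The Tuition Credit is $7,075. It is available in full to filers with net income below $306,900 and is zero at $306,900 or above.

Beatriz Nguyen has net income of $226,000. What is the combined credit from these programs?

$8,732

Earned Income Credit: 21% of the $1,500 excess over $224,500 is $315; credit = $1,850 − $315 = $1,535.
Renter's Relief Credit: 16% of the $5,800 excess over $220,200 is $928; credit = $1,050 − $928 = $122.
Tuition Credit: $226,000 is below the $306,900 cutoff, so the full $7,075 applies.
Total: $1,535 + $122 + $7,075 = $8,732.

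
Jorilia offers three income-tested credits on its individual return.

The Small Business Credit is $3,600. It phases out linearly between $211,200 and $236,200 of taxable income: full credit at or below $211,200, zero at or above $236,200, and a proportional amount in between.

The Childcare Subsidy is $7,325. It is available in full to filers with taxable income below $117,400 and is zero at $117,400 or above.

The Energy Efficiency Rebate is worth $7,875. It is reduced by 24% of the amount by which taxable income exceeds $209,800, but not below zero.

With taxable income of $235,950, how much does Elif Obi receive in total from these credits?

Small Business Credit: $235,950 is $24,750 into a $25,000 phase-out range, leaving 250/25,000 of the credit: $3,600 × 250/25,000 = $36.
Childcare Subsidy: $235,950 meets or exceeds the $117,400 cutoff, so the credit is $0.
Energy Efficiency Rebate: 24% of the $26,150 excess over $209,800 is $6,276; credit = $7,875 − $6,276 = $1,599.
Total: $36 + $0 + $1,599 = $1,635.

$1,635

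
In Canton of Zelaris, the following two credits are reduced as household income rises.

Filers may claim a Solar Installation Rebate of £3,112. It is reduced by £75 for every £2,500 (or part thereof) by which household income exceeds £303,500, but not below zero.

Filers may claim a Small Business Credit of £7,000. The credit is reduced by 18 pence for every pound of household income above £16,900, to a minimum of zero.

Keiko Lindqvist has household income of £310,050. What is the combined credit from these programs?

£2,887

Solar Installation Rebate: income exceeds £303,500 by £6,550, which is 3 full-or-partial £2,500 increments; reduction = 3 × £75 = £225, leaving £2,887.
Small Business Credit: 18% of the £293,150 excess over £16,900 is £52,767 ≥ base, so the credit is £0.
Total: £2,887 + £0 = £2,887.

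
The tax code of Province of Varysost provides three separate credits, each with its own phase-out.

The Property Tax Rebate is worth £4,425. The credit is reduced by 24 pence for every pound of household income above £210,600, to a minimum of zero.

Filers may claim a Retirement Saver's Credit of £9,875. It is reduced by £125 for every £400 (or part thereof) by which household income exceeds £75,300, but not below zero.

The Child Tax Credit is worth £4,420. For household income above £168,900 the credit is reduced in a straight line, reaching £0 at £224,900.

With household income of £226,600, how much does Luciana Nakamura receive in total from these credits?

£585

Property Tax Rebate: 24% of the £16,000 excess over £210,600 is £3,840; credit = £4,425 − £3,840 = £585.
Retirement Saver's Credit: income exceeds £75,300 by £151,300 → 379 increments × £125 = £47,375 ≥ base, so the credit is £0.
Child Tax Credit: £226,600 is at or above £224,900, so the credit is £0.
Total: £585 + £0 + £0 = £585.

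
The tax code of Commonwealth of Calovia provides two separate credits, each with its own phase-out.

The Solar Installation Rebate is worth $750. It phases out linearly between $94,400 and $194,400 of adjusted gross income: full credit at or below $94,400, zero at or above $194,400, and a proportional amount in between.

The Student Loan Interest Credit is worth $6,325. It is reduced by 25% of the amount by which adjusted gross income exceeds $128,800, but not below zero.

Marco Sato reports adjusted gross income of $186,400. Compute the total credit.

$60

Solar Installation Rebate: $186,400 is $92,000 into a $100,000 phase-out range, leaving 8,000/100,000 of the credit: $750 × 8,000/100,000 = $60.
Student Loan Interest Credit: 25% of the $57,600 excess over $128,800 is $14,400 ≥ base, so the credit is $0.
Total: $60 + $0 = $60.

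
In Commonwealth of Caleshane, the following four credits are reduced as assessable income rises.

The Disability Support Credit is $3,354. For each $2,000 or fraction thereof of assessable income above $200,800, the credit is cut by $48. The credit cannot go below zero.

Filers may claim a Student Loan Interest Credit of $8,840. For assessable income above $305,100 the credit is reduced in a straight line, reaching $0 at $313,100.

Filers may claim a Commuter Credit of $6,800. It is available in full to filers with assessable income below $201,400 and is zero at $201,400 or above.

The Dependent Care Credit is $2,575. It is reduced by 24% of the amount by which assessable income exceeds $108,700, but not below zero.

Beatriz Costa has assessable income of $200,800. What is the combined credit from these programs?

Disability Support Credit: $200,800 is at or below the $200,800 threshold, so the full $3,354 applies.
Student Loan Interest Credit: $200,800 is at or below the $305,100 threshold, so the full $8,840 applies.
Commuter Credit: $200,800 is below the $201,400 cutoff, so the full $6,800 applies.
Dependent Care Credit: 24% of the $92,100 excess over $108,700 is $22,104 ≥ base, so the credit is $0.
Total: $3,354 + $8,840 + $6,800 + $0 = $18,994.

$18,994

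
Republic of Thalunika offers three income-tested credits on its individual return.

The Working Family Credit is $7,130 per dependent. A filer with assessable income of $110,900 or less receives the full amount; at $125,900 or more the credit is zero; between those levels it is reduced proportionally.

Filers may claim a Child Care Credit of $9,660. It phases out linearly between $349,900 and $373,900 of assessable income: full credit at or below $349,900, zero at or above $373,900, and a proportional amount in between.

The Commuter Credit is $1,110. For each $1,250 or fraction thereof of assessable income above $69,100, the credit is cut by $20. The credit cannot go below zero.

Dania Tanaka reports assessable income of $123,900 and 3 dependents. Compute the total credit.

Working Family Credit: base = 3 × $7,130 = $21,390. $123,900 is $13,000 into a $15,000 phase-out range, leaving 2,000/15,000 of the credit: $21,390 × 2,000/15,000 = $2,852.
Child Care Credit: $123,900 is at or below the $349,900 threshold, so the full $9,660 applies.
Commuter Credit: income exceeds $69,100 by $54,800, which is 44 full-or-partial $1,250 increments; reduction = 44 × $20 = $880, leaving $230.
Total: $2,852 + $9,660 + $230 = $12,742.

$12,742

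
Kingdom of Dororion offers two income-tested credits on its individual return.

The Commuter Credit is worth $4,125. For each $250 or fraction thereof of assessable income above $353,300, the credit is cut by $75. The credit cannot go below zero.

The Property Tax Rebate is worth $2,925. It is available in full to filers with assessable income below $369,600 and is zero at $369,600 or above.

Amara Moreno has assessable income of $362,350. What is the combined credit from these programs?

$4,275

Commuter Credit: income exceeds $353,300 by $9,050, which is 37 full-or-partial $250 increments; reduction = 37 × $75 = $2,775, leaving $1,350.
Property Tax Rebate: $362,350 is below the $369,600 cutoff, so the full $2,925 applies.
Total: $1,350 + $2,925 = $4,275.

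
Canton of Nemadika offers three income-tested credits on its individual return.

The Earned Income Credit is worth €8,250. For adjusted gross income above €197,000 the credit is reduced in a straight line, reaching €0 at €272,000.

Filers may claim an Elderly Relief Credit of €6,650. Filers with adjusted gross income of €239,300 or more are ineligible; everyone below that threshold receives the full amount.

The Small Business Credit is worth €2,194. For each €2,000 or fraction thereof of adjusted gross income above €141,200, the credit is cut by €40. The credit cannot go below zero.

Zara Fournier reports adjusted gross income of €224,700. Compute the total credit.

Earned Income Credit: €224,700 is €27,700 into a €75,000 phase-out range, leaving 47,300/75,000 of the credit: €8,250 × 47,300/75,000 = €5,203.
Elderly Relief Credit: €224,700 is below the €239,300 cutoff, so the full €6,650 applies.
Small Business Credit: income exceeds €141,200 by €83,500, which is 42 full-or-partial €2,000 increments; reduction = 42 × €40 = €1,680, leaving €514.
Total: €5,203 + €6,650 + €514 = €12,367.

€12,367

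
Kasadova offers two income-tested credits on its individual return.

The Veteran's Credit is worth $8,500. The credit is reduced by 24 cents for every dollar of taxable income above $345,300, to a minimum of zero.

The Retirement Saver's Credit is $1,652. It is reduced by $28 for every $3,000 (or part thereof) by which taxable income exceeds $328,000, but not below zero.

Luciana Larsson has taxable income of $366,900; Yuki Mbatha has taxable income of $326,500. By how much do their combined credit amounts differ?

Luciana ($366,900): Veteran's Credit: 24% of the $21,600 excess over $345,300 is $5,184; credit = $8,500 − $5,184 = $3,316. Retirement Saver's Credit: income exceeds $328,000 by $38,900, which is 13 full-or-partial $3,000 increments; reduction = 13 × $28 = $364, leaving $1,288. total $3,316 + $1,288 = $4,604
Yuki ($326,500): Veteran's Credit: $326,500 is at or below the $345,300 threshold, so the full $8,500 applies. Retirement Saver's Credit: $326,500 is at or below the $328,000 threshold, so the full $1,652 applies. total $8,500 + $1,652 = $10,152
Difference: |$4,604 − $10,152| = $5,548.

$5,548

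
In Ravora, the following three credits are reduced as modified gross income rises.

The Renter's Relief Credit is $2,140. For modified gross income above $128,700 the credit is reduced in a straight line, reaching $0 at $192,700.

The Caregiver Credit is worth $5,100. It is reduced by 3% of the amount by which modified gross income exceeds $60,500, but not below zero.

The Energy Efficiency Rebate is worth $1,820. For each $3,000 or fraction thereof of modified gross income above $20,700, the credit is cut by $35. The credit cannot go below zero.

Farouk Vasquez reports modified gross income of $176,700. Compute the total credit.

Renter's Relief Credit: $176,700 is $48,000 into a $64,000 phase-out range, leaving 16,000/64,000 of the credit: $2,140 × 16,000/64,000 = $535.
Caregiver Credit: 3% of the $116,200 excess over $60,500 is $3,486; credit = $5,100 − $3,486 = $1,614.
Energy Efficiency Rebate: income exceeds $20,700 by $156,000 → 52 increments × $35 = $1,820 ≥ base, so the credit is $0.
Total: $535 + $1,614 + $0 = $2,149.

$2,149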